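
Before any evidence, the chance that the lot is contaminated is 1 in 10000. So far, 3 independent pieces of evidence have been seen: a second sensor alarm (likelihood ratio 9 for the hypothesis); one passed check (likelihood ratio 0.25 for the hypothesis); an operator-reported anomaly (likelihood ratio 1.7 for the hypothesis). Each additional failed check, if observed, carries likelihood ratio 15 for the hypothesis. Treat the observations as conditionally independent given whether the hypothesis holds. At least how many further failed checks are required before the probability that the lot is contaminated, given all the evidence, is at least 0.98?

5

Prior odds = 0.0001/0.9999 = 1/9999.
Combined Bayes factor of the evidence already in hand = 9 × 0.25 × 1.7 = 3.825.
Odds after that evidence = (1/9999) × 3.825 = 17/44440.
Target odds = 0.98/0.02 = 49.
Need 15ⁿ ≥ 49 ÷ (17/44440) = 2177560/17.
15⁴ = 50625 falls short of 2177560/17 but 15⁵ = 759375 reaches it, so n = 5.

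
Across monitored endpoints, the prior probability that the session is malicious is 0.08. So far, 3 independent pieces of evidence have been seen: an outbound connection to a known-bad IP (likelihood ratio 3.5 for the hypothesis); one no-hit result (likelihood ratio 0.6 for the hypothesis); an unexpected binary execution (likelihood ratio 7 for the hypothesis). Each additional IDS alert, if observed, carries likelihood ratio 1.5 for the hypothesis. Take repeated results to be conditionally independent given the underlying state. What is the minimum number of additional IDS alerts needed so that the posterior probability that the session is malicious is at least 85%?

4

Prior odds = 0.08/0.92 = 2/23.
Combined Bayes factor of the evidence already in hand = 3.5 × 0.6 × 7 = 14.7.
Odds after that evidence = (2/23) × 14.7 = 147/115.
Target odds = 0.85/0.15 = 17/3.
Need 1.5ⁿ ≥ 17/3 ÷ (147/115) = 1955/441.
1.5³ = 3.375 falls short of 1955/441 but 1.5⁴ = 5.0625 reaches it, so n = 4.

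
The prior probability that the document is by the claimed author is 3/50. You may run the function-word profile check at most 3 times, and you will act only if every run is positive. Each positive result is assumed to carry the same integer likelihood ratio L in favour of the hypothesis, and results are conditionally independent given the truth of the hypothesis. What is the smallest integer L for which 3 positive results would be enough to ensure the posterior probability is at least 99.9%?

26

Prior odds = 0.06/0.94 = 3/47.
Target odds = 0.999/0.001 = 999.
Need L³ ≥ 999 ÷ (3/47) = 15651.
25³ = 15625 < 15651 ≤ 17576 = 26³, so L = 26.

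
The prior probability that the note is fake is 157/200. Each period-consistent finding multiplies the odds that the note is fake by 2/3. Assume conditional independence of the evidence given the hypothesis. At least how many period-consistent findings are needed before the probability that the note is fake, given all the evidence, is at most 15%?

8

Prior odds: 0.785 ÷ 0.215 = 157/43.
Likelihood ratio per period-consistent finding = 2/3.
Target odds: 0.15 ÷ 0.85 = 3/17.
Require (2/3)ⁿ ≤ 3/17 ÷ (157/43) = 129/2669.
(2/3)⁷ = 128/2187 is still above 129/2669 but (2/3)⁸ = 256/6561 is at or below it, so n = 8.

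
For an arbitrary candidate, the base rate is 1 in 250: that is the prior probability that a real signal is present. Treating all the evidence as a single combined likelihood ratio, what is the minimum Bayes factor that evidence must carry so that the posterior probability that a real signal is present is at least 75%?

747

Prior odds = 0.004/0.996 = 1/249.
Target odds = 0.75/0.25 = 3.
Required Bayes factor = 3 ÷ (1/249) = 747.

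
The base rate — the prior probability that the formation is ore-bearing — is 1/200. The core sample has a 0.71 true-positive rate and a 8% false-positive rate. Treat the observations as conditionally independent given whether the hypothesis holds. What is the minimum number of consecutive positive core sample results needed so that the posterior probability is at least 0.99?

Prior odds = 0.005/0.995 = 1/199.
Likelihood ratio of a positive result = 0.71/0.08 = 8.875.
Target odds: 0.99 ÷ 0.01 = 99.
Need (1/199) × 8.875ⁿ ≥ 99, i.e. 8.875ⁿ ≥ 19701.
8.875⁴ = 25411681/4096 falls short of 19701 but 8.875⁵ ≈55060.7 reaches it, so n = 5.

5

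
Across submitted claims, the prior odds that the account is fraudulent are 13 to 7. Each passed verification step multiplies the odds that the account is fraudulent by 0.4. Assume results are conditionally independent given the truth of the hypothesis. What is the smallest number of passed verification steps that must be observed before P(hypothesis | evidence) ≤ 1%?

6

Prior odds = 13/7.
Likelihood ratio per passed verification step = 0.4.
Target odds: 0.01 ÷ 0.99 = 1/99.
Need (13/7) × 0.4ⁿ ≤ 1/99, i.e. 0.4ⁿ ≤ 7/1287.
0.4⁵ = 0.01024 is still above 7/1287 but 0.4⁶ = 64/15625 is at or below it, so n = 6.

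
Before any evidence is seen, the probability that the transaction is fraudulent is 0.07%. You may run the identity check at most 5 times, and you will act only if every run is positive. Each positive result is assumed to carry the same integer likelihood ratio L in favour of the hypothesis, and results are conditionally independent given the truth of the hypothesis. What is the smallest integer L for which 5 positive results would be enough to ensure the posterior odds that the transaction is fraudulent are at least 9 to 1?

Prior odds = 0.0007/0.9993 = 7/9993.
Target odds = 9.
Need L⁵ ≥ 9 ÷ (7/9993) = 89937/7.
6⁵ = 7776 < 89937/7 ≤ 16807 = 7⁵, so L = 7.

7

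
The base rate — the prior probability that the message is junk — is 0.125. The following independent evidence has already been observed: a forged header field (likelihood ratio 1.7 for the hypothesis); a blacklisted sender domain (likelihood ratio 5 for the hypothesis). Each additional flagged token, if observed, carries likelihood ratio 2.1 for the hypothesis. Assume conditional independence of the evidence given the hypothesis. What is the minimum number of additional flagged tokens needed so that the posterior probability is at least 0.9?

Prior odds = 0.125/0.875 = 1/7.
Combined Bayes factor of the evidence already in hand = 1.7 × 5 = 8.5.
Odds after that evidence = (1/7) × 8.5 = 17/14.
Target odds = 0.9/0.1 = 9.
Need 2.1ⁿ ≥ 9 ÷ (17/14) = 126/17.
2.1² = 4.41 falls short of 126/17 but 2.1³ = 9.261 reaches it, so n = 3.

3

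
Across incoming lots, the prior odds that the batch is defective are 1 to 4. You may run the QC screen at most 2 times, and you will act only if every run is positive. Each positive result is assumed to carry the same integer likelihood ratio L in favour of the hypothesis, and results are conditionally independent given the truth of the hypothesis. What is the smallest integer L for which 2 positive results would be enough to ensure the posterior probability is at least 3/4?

4

Prior odds = 0.25.
Target odds = 0.75/0.25 = 3.
Need L² ≥ 3 ÷ 0.25 = 12.
3² = 9 < 12 ≤ 16 = 4², so L = 4.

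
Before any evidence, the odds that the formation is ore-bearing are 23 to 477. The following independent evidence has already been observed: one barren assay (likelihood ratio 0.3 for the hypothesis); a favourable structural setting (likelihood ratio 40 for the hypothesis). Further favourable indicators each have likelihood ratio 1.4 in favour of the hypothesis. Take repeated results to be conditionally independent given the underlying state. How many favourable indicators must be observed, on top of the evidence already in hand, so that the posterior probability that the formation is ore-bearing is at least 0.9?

Prior odds = 23/477.
Combined Bayes factor of the evidence already in hand = 0.3 × 40 = 12.
Odds after that evidence = (23/477) × 12 = 92/159.
Target odds = 0.9/0.1 = 9.
Need 1.4ⁿ ≥ 9 ÷ (92/159) = 1431/92.
1.4⁸ = 5764801/390625 falls short of 1431/92 but 1.4⁹ = 40353607/1953125 reaches it, so n = 9.

9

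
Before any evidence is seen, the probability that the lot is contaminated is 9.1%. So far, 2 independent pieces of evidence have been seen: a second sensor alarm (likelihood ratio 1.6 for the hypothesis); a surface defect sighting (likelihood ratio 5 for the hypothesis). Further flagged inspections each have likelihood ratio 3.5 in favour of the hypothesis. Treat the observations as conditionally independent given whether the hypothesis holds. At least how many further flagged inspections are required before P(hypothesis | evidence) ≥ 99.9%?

6

Prior odds = 0.091/0.909 = 91/909.
Combined Bayes factor of the evidence already in hand = 1.6 × 5 = 8.
Odds after that evidence = (91/909) × 8 = 728/909.
Target odds = 0.999/0.001 = 999.
Need 3.5ⁿ ≥ 999 ÷ (728/909) = 908091/728.
3.5⁵ = 525.21875 falls short of 908091/728 but 3.5⁶ = 1838.265625 reaches it, so n = 6.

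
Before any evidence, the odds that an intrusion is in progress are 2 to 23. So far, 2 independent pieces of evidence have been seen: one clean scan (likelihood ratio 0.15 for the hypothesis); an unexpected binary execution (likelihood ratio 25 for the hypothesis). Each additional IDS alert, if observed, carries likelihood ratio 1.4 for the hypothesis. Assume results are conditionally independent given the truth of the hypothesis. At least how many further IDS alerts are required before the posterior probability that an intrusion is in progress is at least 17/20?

Prior odds = 2/23.
Combined Bayes factor of the evidence already in hand = 0.15 × 25 = 3.75.
Odds after that evidence = (2/23) × 3.75 = 15/46.
Target odds = 0.85/0.15 = 17/3.
Need 1.4ⁿ ≥ 17/3 ÷ (15/46) = 782/45.
1.4⁸ = 5764801/390625 falls short of 782/45 but 1.4⁹ = 40353607/1953125 reaches it, so n = 9.

9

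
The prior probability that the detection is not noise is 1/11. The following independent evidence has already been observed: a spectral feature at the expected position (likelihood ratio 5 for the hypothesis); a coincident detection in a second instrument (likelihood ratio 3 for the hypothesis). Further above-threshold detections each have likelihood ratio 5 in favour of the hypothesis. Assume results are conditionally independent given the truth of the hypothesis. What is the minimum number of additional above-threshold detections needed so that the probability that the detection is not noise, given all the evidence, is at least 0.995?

Prior odds = (1/11)/(10/11) = 0.1.
Combined Bayes factor of the evidence already in hand = 5 × 3 = 15.
Odds after that evidence = 0.1 × 15 = 1.5.
Target odds = 0.995/0.005 = 199.
Need 5ⁿ ≥ 199 ÷ 1.5 = 398/3.
5³ = 125 falls short of 398/3 but 5⁴ = 625 reaches it, so n = 4.

4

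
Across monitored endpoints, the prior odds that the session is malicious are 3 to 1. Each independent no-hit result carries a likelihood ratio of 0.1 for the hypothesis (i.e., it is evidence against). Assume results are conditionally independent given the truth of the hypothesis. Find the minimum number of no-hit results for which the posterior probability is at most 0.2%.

Prior odds = 3.
Likelihood ratio per no-hit result = 0.1.
Target posterior odds = 0.002/0.998 = 1/499.
Need 3 × 0.1ⁿ ≤ 1/499, i.e. 0.1ⁿ ≤ 1/1497.
0.1³ = 0.001 is still above 1/1497 but 0.1⁴ = 0.0001 is at or below it, so n = 4.

4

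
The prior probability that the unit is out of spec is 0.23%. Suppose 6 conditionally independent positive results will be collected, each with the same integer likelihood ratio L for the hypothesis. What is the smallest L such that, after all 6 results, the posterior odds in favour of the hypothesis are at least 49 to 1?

6

Prior odds = 0.0023/0.9977 = 23/9977.
Target odds = 49.
Need L⁶ ≥ 49 ÷ (23/9977) = 488873/23.
5⁶ = 15625 < 488873/23 ≤ 46656 = 6⁶, so L = 6.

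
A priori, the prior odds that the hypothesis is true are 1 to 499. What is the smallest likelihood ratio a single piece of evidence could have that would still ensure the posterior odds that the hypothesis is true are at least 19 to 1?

Prior odds = 1/499.
Target odds = 19.
Required Bayes factor = 19 ÷ (1/499) = 9481.

9481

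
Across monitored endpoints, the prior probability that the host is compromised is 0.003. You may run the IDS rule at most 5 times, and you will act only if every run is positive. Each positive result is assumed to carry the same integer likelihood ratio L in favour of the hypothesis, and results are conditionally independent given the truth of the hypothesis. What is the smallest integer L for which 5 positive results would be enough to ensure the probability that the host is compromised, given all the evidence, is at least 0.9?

5

Prior odds = 0.003/0.997 = 3/997.
Target odds = 0.9/0.1 = 9.
Need L⁵ ≥ 9 ÷ (3/997) = 2991.
4⁵ = 1024 < 2991 ≤ 3125 = 5⁵, so L = 5.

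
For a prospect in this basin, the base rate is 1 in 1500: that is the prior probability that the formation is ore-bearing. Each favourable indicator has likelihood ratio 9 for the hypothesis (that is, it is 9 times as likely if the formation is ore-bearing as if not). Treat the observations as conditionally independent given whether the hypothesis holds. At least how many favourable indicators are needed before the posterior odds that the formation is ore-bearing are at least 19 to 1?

Prior odds: (1/1500) ÷ (1499/1500) = 1/1499.
Likelihood ratio per favourable indicator = 9.
Target odds = 19.
Require 9ⁿ ≥ 19 ÷ (1/1499) = 28481.
9⁴ = 6561 falls short of 28481 but 9⁵ = 59049 reaches it, so n = 5.

5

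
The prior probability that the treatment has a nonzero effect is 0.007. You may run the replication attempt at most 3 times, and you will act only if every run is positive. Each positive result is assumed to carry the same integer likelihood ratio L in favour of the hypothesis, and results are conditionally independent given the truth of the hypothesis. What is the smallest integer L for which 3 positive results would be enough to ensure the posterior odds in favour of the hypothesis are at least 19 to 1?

Prior odds = 0.007/0.993 = 7/993.
Target odds = 19.
Need L³ ≥ 19 ÷ (7/993) = 18867/7.
13³ = 2197 < 18867/7 ≤ 2744 = 14³, so L = 14.

14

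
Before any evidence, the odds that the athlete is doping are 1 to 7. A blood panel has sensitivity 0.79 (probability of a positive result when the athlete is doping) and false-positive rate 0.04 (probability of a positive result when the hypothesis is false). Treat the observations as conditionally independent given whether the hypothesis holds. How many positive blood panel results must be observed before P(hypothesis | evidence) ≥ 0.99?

Prior odds = 1/7.
Likelihood ratio of a positive result = 0.79/0.04 = 19.75.
Target posterior odds = 0.99/0.01 = 99.
Require 19.75ⁿ ≥ 99 ÷ (1/7) = 693.
19.75² = 390.0625 falls short of 693 but 19.75³ = 7703.734375 reaches it, so n = 3.

3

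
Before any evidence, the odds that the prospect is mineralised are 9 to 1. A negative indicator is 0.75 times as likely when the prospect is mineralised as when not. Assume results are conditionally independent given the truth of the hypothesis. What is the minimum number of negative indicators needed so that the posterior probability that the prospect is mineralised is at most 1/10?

16

Prior odds = 9.
Likelihood ratio per negative indicator = 0.75.
Target odds: 0.1 ÷ 0.9 = 1/9.
Require 0.75ⁿ ≤ 1/9 ÷ 9 = 1/81.
0.75¹⁵ ≈0.0133635 is still above 1/81 but 0.75¹⁶ ≈0.0100226 is at or below it, so n = 16.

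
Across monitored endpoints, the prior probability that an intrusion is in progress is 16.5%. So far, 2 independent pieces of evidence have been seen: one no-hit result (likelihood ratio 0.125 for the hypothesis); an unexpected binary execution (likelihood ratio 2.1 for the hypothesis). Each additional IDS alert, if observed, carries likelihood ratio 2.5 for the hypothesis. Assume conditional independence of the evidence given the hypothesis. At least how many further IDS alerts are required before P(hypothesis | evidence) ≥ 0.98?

8

Prior odds = 0.165/0.835 = 33/167.
Combined Bayes factor of the evidence already in hand = 0.125 × 2.1 = 0.2625.
Odds after that evidence = (33/167) × 0.2625 = 693/13360.
Target odds = 0.98/0.02 = 49.
Need 2.5ⁿ ≥ 49 ÷ (693/13360) = 93520/99.
2.5⁷ = 610.3515625 falls short of 93520/99 but 2.5⁸ = 390625/256 reaches it, so n = 8.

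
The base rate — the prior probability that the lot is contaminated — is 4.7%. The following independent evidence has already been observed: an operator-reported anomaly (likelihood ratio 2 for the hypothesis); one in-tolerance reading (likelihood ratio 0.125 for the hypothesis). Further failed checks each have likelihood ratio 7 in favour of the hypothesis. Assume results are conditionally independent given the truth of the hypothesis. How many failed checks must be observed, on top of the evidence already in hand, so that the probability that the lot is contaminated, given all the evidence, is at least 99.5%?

5

Prior odds = 0.047/0.953 = 47/953.
Combined Bayes factor of the evidence already in hand = 2 × 0.125 = 0.25.
Odds after that evidence = (47/953) × 0.25 = 47/3812.
Target odds = 0.995/0.005 = 199.
Need 7ⁿ ≥ 199 ÷ (47/3812) = 758588/47.
7⁴ = 2401 falls short of 758588/47 but 7⁵ = 16807 reaches it, so n = 5.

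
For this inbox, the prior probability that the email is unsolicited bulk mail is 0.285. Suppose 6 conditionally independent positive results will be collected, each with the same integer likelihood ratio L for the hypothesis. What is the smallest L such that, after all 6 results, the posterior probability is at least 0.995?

Prior odds = 0.285/0.715 = 57/143.
Target odds = 0.995/0.005 = 199.
Need L⁶ ≥ 199 ÷ (57/143) = 28457/57.
2⁶ = 64 < 28457/57 ≤ 729 = 3⁶, so L = 3.

3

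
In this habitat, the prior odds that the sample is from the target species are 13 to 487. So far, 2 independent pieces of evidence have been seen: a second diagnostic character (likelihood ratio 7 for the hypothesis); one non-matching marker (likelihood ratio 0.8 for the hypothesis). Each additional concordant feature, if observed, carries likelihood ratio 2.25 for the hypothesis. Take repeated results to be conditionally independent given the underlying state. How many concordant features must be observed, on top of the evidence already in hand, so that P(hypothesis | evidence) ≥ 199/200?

Prior odds = 13/487.
Combined Bayes factor of the evidence already in hand = 7 × 0.8 = 5.6.
Odds after that evidence = (13/487) × 5.6 = 364/2435.
Target odds = 0.995/0.005 = 199.
Need 2.25ⁿ ≥ 199 ÷ (364/2435) = 484565/364.
2.25⁸ = 43046721/65536 falls short of 484565/364 but 2.25⁹ = 387420489/262144 reaches it, so n = 9.

9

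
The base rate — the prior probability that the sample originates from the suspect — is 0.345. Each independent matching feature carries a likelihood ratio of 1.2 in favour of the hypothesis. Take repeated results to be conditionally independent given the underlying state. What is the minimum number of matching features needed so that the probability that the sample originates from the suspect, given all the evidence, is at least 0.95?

Prior odds = 0.345/0.655 = 69/131.
Likelihood ratio per matching feature = 1.2.
Target posterior odds = 0.95/0.05 = 19.
Require 1.2ⁿ ≥ 19 ÷ (69/131) = 2489/69.
1.2¹⁹ ≈31.948 falls short of 2489/69 but 1.2²⁰ ≈38.3376 reaches it, so n = 20.

20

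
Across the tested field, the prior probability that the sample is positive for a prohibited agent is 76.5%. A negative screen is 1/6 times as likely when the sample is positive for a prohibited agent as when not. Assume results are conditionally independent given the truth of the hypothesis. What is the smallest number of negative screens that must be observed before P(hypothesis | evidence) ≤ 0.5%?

Prior odds = 0.765/0.235 = 153/47.
Likelihood ratio per negative screen = 1/6.
Target posterior odds = 0.005/0.995 = 1/199.
Need (153/47) × (1/6)ⁿ ≤ 1/199, i.e. (1/6)ⁿ ≤ 47/30447.
(1/6)³ = 1/216 is still above 47/30447 but (1/6)⁴ = 1/1296 is at or below it, so n = 4.

4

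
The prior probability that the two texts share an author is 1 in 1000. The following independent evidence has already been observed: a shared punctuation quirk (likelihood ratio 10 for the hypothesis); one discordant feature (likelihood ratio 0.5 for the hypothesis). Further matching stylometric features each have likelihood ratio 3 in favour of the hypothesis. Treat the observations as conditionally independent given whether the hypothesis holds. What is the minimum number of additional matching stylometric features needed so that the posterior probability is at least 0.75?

6

Prior odds = 0.001/0.999 = 1/999.
Combined Bayes factor of the evidence already in hand = 10 × 0.5 = 5.
Odds after that evidence = (1/999) × 5 = 5/999.
Target odds = 0.75/0.25 = 3.
Need 3ⁿ ≥ 3 ÷ (5/999) = 599.4.
3⁵ = 243 falls short of 599.4 but 3⁶ = 729 reaches it, so n = 6.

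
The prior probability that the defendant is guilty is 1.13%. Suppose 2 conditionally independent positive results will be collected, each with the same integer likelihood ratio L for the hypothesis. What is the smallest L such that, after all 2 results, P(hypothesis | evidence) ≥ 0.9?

29

Prior odds = 0.0113/0.9887 = 113/9887.
Target odds = 0.9/0.1 = 9.
Need L² ≥ 9 ÷ (113/9887) = 88983/113.
28² = 784 < 88983/113 ≤ 841 = 29², so L = 29.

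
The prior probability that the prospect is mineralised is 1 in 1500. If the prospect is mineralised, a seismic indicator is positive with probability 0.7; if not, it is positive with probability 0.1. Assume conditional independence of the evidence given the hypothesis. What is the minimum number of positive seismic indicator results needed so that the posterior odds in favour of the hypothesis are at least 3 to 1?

5

Prior odds: (1/1500) ÷ (1499/1500) = 1/1499.
Likelihood ratio of a positive = 0.7/0.1 = 7.
Target odds = 3.
Need (1/1499) × 7ⁿ ≥ 3, i.e. 7ⁿ ≥ 4497.
7⁴ = 2401 falls short of 4497 but 7⁵ = 16807 reaches it, so n = 5.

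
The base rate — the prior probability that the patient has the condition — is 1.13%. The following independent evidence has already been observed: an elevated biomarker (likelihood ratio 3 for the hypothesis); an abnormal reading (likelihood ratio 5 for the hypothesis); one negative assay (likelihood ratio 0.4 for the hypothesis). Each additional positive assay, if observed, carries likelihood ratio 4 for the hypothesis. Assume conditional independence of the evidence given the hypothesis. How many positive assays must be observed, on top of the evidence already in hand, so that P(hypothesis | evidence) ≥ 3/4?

3

Prior odds = 0.0113/0.9887 = 113/9887.
Combined Bayes factor of the evidence already in hand = 3 × 5 × 0.4 = 6.
Odds after that evidence = (113/9887) × 6 = 678/9887.
Target odds = 0.75/0.25 = 3.
Need 4ⁿ ≥ 3 ÷ (678/9887) = 9887/226.
4² = 16 falls short of 9887/226 but 4³ = 64 reaches it, so n = 3.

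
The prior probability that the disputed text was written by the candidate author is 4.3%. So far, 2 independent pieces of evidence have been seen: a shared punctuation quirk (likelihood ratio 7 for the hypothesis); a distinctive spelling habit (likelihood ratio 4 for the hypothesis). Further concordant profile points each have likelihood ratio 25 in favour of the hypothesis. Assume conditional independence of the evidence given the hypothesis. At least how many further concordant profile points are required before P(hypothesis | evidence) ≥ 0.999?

Prior odds = 0.043/0.957 = 43/957.
Combined Bayes factor of the evidence already in hand = 7 × 4 = 28.
Odds after that evidence = (43/957) × 28 = 1204/957.
Target odds = 0.999/0.001 = 999.
Need 25ⁿ ≥ 999 ÷ (1204/957) = 956043/1204.
25² = 625 falls short of 956043/1204 but 25³ = 15625 reaches it, so n = 3.

3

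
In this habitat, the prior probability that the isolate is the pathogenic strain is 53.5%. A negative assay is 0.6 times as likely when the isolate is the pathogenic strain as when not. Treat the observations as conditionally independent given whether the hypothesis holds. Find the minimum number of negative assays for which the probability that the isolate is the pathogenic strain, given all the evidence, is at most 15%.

Prior odds = 0.535/0.465 = 107/93.
Likelihood ratio per negative assay = 0.6.
Target odds: 0.15 ÷ 0.85 = 3/17.
Need (107/93) × 0.6ⁿ ≤ 3/17, i.e. 0.6ⁿ ≤ 279/1819.
0.6³ = 0.216 is still above 279/1819 but 0.6⁴ = 0.1296 is at or below it, so n = 4.

4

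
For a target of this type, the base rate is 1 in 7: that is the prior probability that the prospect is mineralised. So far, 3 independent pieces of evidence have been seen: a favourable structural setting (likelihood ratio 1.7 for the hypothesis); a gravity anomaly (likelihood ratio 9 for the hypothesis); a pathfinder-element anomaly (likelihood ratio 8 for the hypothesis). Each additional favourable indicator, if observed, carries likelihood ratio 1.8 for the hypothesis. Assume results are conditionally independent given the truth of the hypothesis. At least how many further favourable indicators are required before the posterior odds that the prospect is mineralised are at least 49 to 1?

Prior odds = (1/7)/(6/7) = 1/6.
Combined Bayes factor of the evidence already in hand = 1.7 × 9 × 8 = 122.4.
Odds after that evidence = (1/6) × 122.4 = 20.4.
Target odds = 49.
Need 1.8ⁿ ≥ 49 ÷ 20.4 = 245/102.
1.8¹ = 1.8 falls short of 245/102 but 1.8² = 3.24 reaches it, so n = 2.

2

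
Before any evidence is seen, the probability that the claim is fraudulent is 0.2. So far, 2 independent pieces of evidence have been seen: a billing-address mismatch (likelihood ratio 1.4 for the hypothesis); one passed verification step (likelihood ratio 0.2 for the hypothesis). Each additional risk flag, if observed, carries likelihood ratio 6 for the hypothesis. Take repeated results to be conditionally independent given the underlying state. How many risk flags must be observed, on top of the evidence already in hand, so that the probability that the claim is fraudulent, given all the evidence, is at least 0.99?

Prior odds = 0.2/0.8 = 0.25.
Combined Bayes factor of the evidence already in hand = 1.4 × 0.2 = 0.28.
Odds after that evidence = 0.25 × 0.28 = 0.07.
Target odds = 0.99/0.01 = 99.
Need 6ⁿ ≥ 99 ÷ 0.07 = 9900/7.
6⁴ = 1296 falls short of 9900/7 but 6⁵ = 7776 reaches it, so n = 5.

5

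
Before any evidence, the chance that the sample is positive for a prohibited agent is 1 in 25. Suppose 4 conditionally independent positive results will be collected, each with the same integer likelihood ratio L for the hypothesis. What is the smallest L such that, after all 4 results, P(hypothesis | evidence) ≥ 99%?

Prior odds = 0.04/0.96 = 1/24.
Target odds = 0.99/0.01 = 99.
Need L⁴ ≥ 99 ÷ (1/24) = 2376.
6⁴ = 1296 < 2376 ≤ 2401 = 7⁴, so L = 7.

7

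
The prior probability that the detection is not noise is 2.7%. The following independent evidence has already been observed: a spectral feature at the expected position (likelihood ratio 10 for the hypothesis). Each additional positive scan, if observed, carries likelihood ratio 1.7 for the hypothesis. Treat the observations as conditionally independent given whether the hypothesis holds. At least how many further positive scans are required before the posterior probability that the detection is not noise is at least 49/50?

Prior odds = 0.027/0.973 = 27/973.
Bayes factor of the evidence already in hand = 10.
Odds after that evidence = (27/973) × 10 = 270/973.
Target odds = 0.98/0.02 = 49.
Need 1.7ⁿ ≥ 49 ÷ (270/973) = 47677/270.
1.7⁹ ≈118.588 falls short of 47677/270 but 1.7¹⁰ ≈201.599 reaches it, so n = 10.

10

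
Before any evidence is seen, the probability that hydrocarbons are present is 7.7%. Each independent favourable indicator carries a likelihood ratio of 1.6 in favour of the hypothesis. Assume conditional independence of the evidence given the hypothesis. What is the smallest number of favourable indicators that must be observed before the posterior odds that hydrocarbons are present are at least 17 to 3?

9

Prior odds: 0.077 ÷ 0.923 = 77/923.
Likelihood ratio per favourable indicator = 1.6.
Target odds = 17/3.
Need (77/923) × 1.6ⁿ ≥ 17/3, i.e. 1.6ⁿ ≥ 15691/231.
1.6⁸ = 16777216/390625 falls short of 15691/231 but 1.6⁹ = 134217728/1953125 reaches it, so n = 9.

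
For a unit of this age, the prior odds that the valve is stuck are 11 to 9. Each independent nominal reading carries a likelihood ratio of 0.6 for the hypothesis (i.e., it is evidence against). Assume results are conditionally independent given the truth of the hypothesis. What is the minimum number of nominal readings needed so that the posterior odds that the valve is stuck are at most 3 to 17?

4

Prior odds = 11/9.
Likelihood ratio per nominal reading = 0.6.
Target odds = 3/17.
Need (11/9) × 0.6ⁿ ≤ 3/17, i.e. 0.6ⁿ ≤ 27/187.
0.6³ = 0.216 is still above 27/187 but 0.6⁴ = 0.1296 is at or below it, so n = 4.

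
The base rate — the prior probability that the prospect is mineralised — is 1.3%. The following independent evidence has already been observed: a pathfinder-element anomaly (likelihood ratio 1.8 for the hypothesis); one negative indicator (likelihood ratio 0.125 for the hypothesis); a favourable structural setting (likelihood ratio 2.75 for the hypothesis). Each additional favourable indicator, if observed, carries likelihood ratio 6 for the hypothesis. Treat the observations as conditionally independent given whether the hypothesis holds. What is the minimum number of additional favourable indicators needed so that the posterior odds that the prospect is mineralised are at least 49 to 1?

Prior odds = 0.013/0.987 = 13/987.
Combined Bayes factor of the evidence already in hand = 1.8 × 0.125 × 2.75 = 0.61875.
Odds after that evidence = (13/987) × 0.61875 = 429/52640.
Target odds = 49.
Need 6ⁿ ≥ 49 ÷ (429/52640) = 2579360/429.
6⁴ = 1296 falls short of 2579360/429 but 6⁵ = 7776 reaches it, so n = 5.

5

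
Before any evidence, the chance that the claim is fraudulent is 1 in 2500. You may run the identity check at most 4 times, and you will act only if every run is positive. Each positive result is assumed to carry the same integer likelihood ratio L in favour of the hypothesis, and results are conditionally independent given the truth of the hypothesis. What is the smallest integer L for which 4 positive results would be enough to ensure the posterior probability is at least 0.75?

Prior odds = 0.0004/0.9996 = 1/2499.
Target odds = 0.75/0.25 = 3.
Need L⁴ ≥ 3 ÷ (1/2499) = 7497.
9⁴ = 6561 < 7497 ≤ 10000 = 10⁴, so L = 10.

10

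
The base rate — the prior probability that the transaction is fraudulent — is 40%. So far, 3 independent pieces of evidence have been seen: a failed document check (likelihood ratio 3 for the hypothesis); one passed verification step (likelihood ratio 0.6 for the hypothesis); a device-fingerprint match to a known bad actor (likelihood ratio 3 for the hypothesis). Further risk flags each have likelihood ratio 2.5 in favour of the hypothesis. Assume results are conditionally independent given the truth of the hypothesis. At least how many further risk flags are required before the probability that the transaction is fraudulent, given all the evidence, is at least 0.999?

Prior odds = 0.4/0.6 = 2/3.
Combined Bayes factor of the evidence already in hand = 3 × 0.6 × 3 = 5.4.
Odds after that evidence = (2/3) × 5.4 = 3.6.
Target odds = 0.999/0.001 = 999.
Need 2.5ⁿ ≥ 999 ÷ 3.6 = 277.5.
2.5⁶ = 244.140625 falls short of 277.5 but 2.5⁷ = 610.3515625 reaches it, so n = 7.

7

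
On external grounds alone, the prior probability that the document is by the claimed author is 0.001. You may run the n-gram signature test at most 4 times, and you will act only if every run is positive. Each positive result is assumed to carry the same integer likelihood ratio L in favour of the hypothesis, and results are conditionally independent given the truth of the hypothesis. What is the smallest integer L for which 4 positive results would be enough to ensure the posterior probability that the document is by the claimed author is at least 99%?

18

Prior odds = 0.001/0.999 = 1/999.
Target odds = 0.99/0.01 = 99.
Need L⁴ ≥ 99 ÷ (1/999) = 98901.
17⁴ = 83521 < 98901 ≤ 104976 = 18⁴, so L = 18.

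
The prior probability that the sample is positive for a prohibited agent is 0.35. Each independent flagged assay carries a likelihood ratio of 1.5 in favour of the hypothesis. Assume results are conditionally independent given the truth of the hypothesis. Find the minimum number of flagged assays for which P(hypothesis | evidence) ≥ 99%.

13

Prior odds = 0.35/0.65 = 7/13.
Likelihood ratio per flagged assay = 1.5.
Target odds: 0.99 ÷ 0.01 = 99.
Need (7/13) × 1.5ⁿ ≥ 99, i.e. 1.5ⁿ ≥ 1287/7.
1.5¹² = 531441/4096 falls short of 1287/7 but 1.5¹³ = 1594323/8192 reaches it, so n = 13.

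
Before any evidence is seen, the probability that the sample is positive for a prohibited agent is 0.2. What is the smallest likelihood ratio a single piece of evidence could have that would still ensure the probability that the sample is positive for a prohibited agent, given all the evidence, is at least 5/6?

20

Prior odds = 0.2/0.8 = 0.25.
Target odds = (5/6)/(1/6) = 5.
Required Bayes factor = 5 ÷ 0.25 = 20.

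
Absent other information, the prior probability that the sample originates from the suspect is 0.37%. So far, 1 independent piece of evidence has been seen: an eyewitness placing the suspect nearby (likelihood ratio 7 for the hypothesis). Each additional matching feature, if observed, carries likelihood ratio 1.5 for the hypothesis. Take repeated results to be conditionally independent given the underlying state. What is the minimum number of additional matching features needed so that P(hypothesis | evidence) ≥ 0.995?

23

Prior odds = 0.0037/0.9963 = 37/9963.
Bayes factor of the evidence already in hand = 7.
Odds after that evidence = (37/9963) × 7 = 259/9963.
Target odds = 0.995/0.005 = 199.
Need 1.5ⁿ ≥ 199 ÷ (259/9963) = 1982637/259.
1.5²² ≈7481.83 falls short of 1982637/259 but 1.5²³ ≈11222.7 reaches it, so n = 23.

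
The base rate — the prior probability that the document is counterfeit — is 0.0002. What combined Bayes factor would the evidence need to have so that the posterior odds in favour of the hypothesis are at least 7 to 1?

Prior odds = 0.0002/0.9998 = 1/4999.
Target odds = 7.
Required Bayes factor = 7 ÷ (1/4999) = 34993.

34993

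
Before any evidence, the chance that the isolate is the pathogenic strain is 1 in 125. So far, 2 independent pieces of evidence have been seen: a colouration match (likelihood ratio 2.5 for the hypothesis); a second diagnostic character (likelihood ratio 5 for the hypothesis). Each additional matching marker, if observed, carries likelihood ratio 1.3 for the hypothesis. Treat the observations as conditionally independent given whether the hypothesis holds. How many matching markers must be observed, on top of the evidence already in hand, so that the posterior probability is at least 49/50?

Prior odds = 0.008/0.992 = 1/124.
Combined Bayes factor of the evidence already in hand = 2.5 × 5 = 12.5.
Odds after that evidence = (1/124) × 12.5 = 25/248.
Target odds = 0.98/0.02 = 49.
Need 1.3ⁿ ≥ 49 ÷ (25/248) = 486.08.
1.3²³ ≈417.539 falls short of 486.08 but 1.3²⁴ ≈542.801 reaches it, so n = 24.

24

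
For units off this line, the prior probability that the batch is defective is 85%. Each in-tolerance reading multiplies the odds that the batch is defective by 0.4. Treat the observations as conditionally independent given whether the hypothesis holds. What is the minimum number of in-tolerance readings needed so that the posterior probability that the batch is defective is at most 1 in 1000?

10

Prior odds: 0.85 ÷ 0.15 = 17/3.
Likelihood ratio per in-tolerance reading = 0.4.
Target posterior odds = 0.001/0.999 = 1/999.
Require 0.4ⁿ ≤ 1/999 ÷ (17/3) = 1/5661.
0.4⁹ = 512/1953125 is still above 1/5661 but 0.4¹⁰ = 1024/9765625 is at or below it, so n = 10.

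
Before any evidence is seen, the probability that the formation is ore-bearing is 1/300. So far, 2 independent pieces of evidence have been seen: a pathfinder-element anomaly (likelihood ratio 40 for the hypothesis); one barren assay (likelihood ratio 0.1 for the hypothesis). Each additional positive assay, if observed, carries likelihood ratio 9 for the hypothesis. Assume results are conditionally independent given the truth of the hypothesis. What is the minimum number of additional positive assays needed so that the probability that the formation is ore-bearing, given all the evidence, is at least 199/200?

Prior odds = (1/300)/(299/300) = 1/299.
Combined Bayes factor of the evidence already in hand = 40 × 0.1 = 4.
Odds after that evidence = (1/299) × 4 = 4/299.
Target odds = 0.995/0.005 = 199.
Need 9ⁿ ≥ 199 ÷ (4/299) = 14875.25.
9⁴ = 6561 falls short of 14875.25 but 9⁵ = 59049 reaches it, so n = 5.

5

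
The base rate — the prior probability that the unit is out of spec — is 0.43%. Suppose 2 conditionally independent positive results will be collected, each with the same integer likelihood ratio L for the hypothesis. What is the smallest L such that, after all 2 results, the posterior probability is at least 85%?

37

Prior odds = 0.0043/0.9957 = 43/9957.
Target odds = 0.85/0.15 = 17/3.
Need L² ≥ 17/3 ÷ (43/9957) = 56423/43.
36² = 1296 < 56423/43 ≤ 1369 = 37², so L = 37.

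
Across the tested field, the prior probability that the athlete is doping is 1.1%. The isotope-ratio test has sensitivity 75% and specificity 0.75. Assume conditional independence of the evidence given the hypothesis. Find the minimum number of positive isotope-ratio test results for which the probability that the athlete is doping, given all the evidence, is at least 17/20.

Prior odds: 0.011 ÷ 0.989 = 11/989.
False-positive rate = 1 − 0.75 = 0.25; likelihood ratio of a positive = 0.75/0.25 = 3.
Target posterior odds = 0.85/0.15 = 17/3.
Require 3ⁿ ≥ 17/3 ÷ (11/989) = 16813/33.
3⁵ = 243 falls short of 16813/33 but 3⁶ = 729 reaches it, so n = 6.

6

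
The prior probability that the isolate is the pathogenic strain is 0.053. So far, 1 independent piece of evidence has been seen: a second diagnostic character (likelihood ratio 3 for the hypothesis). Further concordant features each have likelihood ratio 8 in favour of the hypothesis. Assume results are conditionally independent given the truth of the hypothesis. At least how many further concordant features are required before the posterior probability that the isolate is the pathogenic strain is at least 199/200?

4

Prior odds = 0.053/0.947 = 53/947.
Bayes factor of the evidence already in hand = 3.
Odds after that evidence = (53/947) × 3 = 159/947.
Target odds = 0.995/0.005 = 199.
Need 8ⁿ ≥ 199 ÷ (159/947) = 188453/159.
8³ = 512 falls short of 188453/159 but 8⁴ = 4096 reaches it, so n = 4.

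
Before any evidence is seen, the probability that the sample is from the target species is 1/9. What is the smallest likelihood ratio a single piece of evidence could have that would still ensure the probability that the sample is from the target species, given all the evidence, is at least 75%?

Prior odds = (1/9)/(8/9) = 0.125.
Target odds = 0.75/0.25 = 3.
Required Bayes factor = 3 ÷ 0.125 = 24.

24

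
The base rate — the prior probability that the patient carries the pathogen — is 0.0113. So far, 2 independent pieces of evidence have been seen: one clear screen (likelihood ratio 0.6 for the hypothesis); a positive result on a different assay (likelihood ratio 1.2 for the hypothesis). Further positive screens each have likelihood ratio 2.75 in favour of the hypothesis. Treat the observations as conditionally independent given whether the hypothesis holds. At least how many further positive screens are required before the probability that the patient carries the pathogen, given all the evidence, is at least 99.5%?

10

Prior odds = 0.0113/0.9887 = 113/9887.
Combined Bayes factor of the evidence already in hand = 0.6 × 1.2 = 0.72.
Odds after that evidence = (113/9887) × 0.72 = 2034/247175.
Target odds = 0.995/0.005 = 199.
Need 2.75ⁿ ≥ 199 ÷ (2034/247175) = 49187825/2034.
2.75⁹ ≈8994.86 falls short of 49187825/2034 but 2.75¹⁰ ≈24735.9 reaches it, so n = 10.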